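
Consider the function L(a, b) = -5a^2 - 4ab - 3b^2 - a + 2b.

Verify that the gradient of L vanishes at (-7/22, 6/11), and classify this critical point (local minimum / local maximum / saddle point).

local maximum

∇L = (-10a - 4b - 1, -4a - 6b + 2); substituting (-7/22, 6/11) gives ∇L = (0, 0), so (-7/22, 6/11) is indeed a critical point.
The Hessian of L is constant: H = [[-10, -4], [-4, -6]].
det(H) = (-10)·(-6) − (-4)² = 44.
det(H) > 0 and tr(H) = -16 < 0, so H is negative definite and the point is a local maximum.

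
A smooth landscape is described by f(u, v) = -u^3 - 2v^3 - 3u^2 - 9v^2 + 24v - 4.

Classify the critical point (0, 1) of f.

local maximum

The mixed partial ∂²f/∂u∂v is 0, so the Hessian at any point is diag(f_uu, f_vv) = diag(-6(u + 1), -6(2v + 3)).
At (0, 1): H = diag(-6, -30).
Both eigenvalues are negative, so H is negative definite: a local maximum.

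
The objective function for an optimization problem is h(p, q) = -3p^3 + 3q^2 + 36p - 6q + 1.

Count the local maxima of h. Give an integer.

h separates as a function of p plus a function of q, so ∇h=0 decouples.
∂h/∂p = -9(p - 2)(p + 2) = 0 at p ∈ {-2, 2}; ∂h/∂q = 6(q - 1) = 0 at q ∈ {1}.
The Hessian is diagonal: diag(h_pp, h_qq). Second derivatives: h_pp(-2)=36, h_pp(2)=-36; h_qq(1)=6.
Local maxima occur where both diagonal entries negative: none. Count: 0.

0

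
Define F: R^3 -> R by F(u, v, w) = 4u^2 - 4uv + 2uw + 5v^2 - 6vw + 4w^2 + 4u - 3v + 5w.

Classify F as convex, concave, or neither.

F is quadratic, so its Hessian is the constant matrix H = [[8, -4, 2], [-4, 10, -6], [2, -6, 8]].
Leading principal minors: 8, 64, 280.
All positive ⇒ H ≻ 0 ⇒ convex.

convex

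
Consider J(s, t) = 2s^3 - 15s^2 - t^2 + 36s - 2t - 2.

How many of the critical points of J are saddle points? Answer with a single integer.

1

J separates as a function of s plus a function of t, so ∇J=0 decouples.
∂J/∂s = 6(s - 3)(s - 2) = 0 at s ∈ {2, 3}; ∂J/∂t = -2(t + 1) = 0 at t ∈ {-1}.
The Hessian is diagonal: diag(J_ss, J_tt). Second derivatives: J_ss(2)=-6, J_ss(3)=6; J_tt(-1)=-2.
Saddle points occur where the two diagonal entries have opposite signs: (3, -1). Count: 1.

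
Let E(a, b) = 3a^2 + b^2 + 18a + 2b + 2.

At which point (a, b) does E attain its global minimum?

E(a,b) separates as P(a) + Q(b) + 2, so its minimum is min P + min Q + 2.
P'(a) = 6a + 18 vanishes at a ∈ {-3}; Q'(b) = 2b + 2 vanishes at b ∈ {-1}.
Local minima of P (where P''>0): P(-3)=-27. Local minima of Q: Q(-1)=-1.
So the global minimum of E is P(-3) + Q(-1) + 2 = -27 − 1 + 2 = -26, attained at (-3, -1).

(-3, -1)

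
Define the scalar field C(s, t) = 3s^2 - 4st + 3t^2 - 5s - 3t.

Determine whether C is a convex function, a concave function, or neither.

C is quadratic, so its Hessian is the constant matrix H = [[6, -4], [-4, 6]].
det(H) = 20, tr(H) = 12.
det(H) > 0 and tr(H) > 0, so H is positive definite everywhere: convex.

convex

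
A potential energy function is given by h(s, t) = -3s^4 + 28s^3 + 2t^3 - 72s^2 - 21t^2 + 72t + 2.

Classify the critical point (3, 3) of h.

The mixed partial ∂²h/∂s∂t is 0, so the Hessian at any point is diag(h_ss, h_tt) = diag(12(-3s^2 + 14s - 12), 6(2t - 7)).
At (3, 3): H = diag(36, -6).
The eigenvalues have opposite signs, so H is indefinite: a saddle point.

saddle point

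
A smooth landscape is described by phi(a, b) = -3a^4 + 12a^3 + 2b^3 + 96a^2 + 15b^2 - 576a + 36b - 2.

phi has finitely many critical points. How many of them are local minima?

phi separates as a function of a plus a function of b, so ∇phi=0 decouples.
∂phi/∂a = -12(a - 4)(a - 3)(a + 4) = 0 at a ∈ {-4, 3, 4}; ∂phi/∂b = 6(b + 2)(b + 3) = 0 at b ∈ {-3, -2}.
The Hessian is diagonal: diag(phi_aa, phi_bb). Second derivatives: phi_aa(-4)=-672, phi_aa(3)=84, phi_aa(4)=-96; phi_bb(-3)=-6, phi_bb(-2)=6.
Local minima occur where both diagonal entries positive: (3, -2). Count: 1.

1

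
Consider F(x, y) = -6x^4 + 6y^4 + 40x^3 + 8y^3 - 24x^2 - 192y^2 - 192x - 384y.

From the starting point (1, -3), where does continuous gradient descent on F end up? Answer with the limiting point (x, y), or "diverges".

(2, -4)

F is separable, so gradient descent decouples: x follows -∂F/∂x, y follows -∂F/∂y.
∂F/∂x = -24(x - 4)(x - 2)(x + 1); at x=1 this is -144, so x increases.
∂F/∂y = 24(y - 4)(y + 1)(y + 4); at y=-3 this is 336, so y decreases.
x converges to its nearest critical value 2 (a local min of the x-part); y converges to -4. The iterate converges to (2, -4).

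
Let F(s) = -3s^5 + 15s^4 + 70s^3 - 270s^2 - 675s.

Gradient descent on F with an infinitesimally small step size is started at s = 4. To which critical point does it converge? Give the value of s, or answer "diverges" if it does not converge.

F'(s) = -15(s - 5)(s - 3)(s + 1)(s + 3), so F'(4) = 525.
Gradient descent moves in the -F' direction, i.e. s is decreasing.
The nearest critical point in that direction is s = 3, where F'' = 720 > 0 (a local minimum). The iterate converges there.

3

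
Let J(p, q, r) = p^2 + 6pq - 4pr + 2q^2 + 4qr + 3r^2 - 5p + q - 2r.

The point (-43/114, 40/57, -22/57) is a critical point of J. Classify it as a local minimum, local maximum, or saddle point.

saddle point

The Hessian is constant: H = [[2, 6, -4], [6, 4, 4], [-4, 4, 6]].
Leading principal minors: Δ₁ = 2, Δ₂ = -28, Δ₃ = -456.
The minors fit neither the all-positive nor the alternating-sign pattern, so H is indefinite: a saddle point.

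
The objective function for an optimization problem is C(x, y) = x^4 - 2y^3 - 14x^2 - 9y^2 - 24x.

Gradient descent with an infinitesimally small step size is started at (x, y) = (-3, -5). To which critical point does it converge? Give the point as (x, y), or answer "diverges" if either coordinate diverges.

C is separable, so gradient descent decouples: x follows -∂C/∂x, y follows -∂C/∂y.
∂C/∂x = 4(x - 3)(x + 1)(x + 2); at x=-3 this is -48, so x increases.
∂C/∂y = -6y(y + 3); at y=-5 this is -60, so y increases.
x converges to its nearest critical value -2 (a local min of the x-part); y converges to -3. The iterate converges to (-2, -3).

(-2, -3)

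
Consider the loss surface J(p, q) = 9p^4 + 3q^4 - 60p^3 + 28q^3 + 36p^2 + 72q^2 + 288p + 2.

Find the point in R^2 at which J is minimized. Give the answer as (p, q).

J(p,q) separates as A(p) + B(q) + 2, so its minimum is min A + min B + 2.
A'(p) = 36(p - 4)(p - 2)(p + 1) vanishes at p ∈ {-1, 2, 4}; B'(q) = 12q(q + 3)(q + 4) vanishes at q ∈ {-4, -3, 0}.
Local minima of A (where A''>0): A(-1)=-183, A(4)=192. Local minima of B: B(-4)=128, B(0)=0.
So the global minimum of J is A(-1) + B(0) + 2 = -183 + 0 + 2 = -181, attained at (-1, 0).

(-1, 0)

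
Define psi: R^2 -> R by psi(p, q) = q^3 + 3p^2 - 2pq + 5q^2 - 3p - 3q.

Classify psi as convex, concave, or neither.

The term q^3 is cubic, so the Hessian is not constant.
∂²psi/∂q² = 6q + 10, which takes both signs as q varies (negative for sufficiently negative q). A diagonal entry of the Hessian changing sign means the Hessian is neither positive- nor negative-semidefinite on all of R^2.

neither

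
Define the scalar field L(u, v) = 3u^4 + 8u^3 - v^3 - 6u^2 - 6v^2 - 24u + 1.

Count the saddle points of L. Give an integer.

L separates as a function of u plus a function of v, so ∇L=0 decouples.
∂L/∂u = 12(u - 1)(u + 1)(u + 2) = 0 at u ∈ {-2, -1, 1}; ∂L/∂v = -3v(v + 4) = 0 at v ∈ {-4, 0}.
The Hessian is diagonal: diag(L_uu, L_vv). Second derivatives: L_uu(-2)=36, L_uu(-1)=-24, L_uu(1)=72; L_vv(-4)=12, L_vv(0)=-12.
Saddle points occur where the two diagonal entries have opposite signs: (-2, 0), (-1, -4), (1, 0). Count: 3.

3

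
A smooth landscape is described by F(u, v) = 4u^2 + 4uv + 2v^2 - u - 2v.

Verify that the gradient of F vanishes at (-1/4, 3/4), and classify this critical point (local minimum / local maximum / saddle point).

∇F = (8u + 4v - 1, 4u + 4v - 2); substituting (-1/4, 3/4) gives ∇F = (0, 0), so (-1/4, 3/4) is indeed a critical point.
The Hessian of F is constant: H = [[8, 4], [4, 4]].
det(H) = 8·4 − 4² = 16.
det(H) > 0 and tr(H) = 12 > 0, so H is positive definite and the point is a local minimum.

local minimum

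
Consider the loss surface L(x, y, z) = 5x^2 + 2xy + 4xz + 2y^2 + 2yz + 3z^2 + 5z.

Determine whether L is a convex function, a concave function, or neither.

L is quadratic, so its Hessian is the constant matrix H = [[10, 2, 4], [2, 4, 2], [4, 2, 6]].
Leading principal minors: 10, 36, 144.
All positive ⇒ H ≻ 0 ⇒ convex.

convex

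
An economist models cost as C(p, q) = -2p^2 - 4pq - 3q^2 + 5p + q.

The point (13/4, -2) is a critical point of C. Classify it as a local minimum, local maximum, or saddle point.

local maximum

The Hessian of C is constant: H = [[-4, -4], [-4, -6]].
det(H) = (-4)·(-6) − (-4)² = 8.
det(H) > 0 and tr(H) = -10 < 0, so H is negative definite and the point is a local maximum.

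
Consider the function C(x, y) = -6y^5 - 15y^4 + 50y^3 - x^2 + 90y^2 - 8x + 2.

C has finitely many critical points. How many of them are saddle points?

C separates as a function of x plus a function of y, so ∇C=0 decouples.
∂C/∂x = -2(x + 4) = 0 at x ∈ {-4}; ∂C/∂y = -30y(y - 2)(y + 1)(y + 3) = 0 at y ∈ {-3, -1, 0, 2}.
The Hessian is diagonal: diag(C_xx, C_yy). Second derivatives: C_xx(-4)=-2; C_yy(-3)=900, C_yy(-1)=-180, C_yy(0)=180, C_yy(2)=-900.
Saddle points occur where the two diagonal entries have opposite signs: (-4, -3), (-4, 0). Count: 2.

2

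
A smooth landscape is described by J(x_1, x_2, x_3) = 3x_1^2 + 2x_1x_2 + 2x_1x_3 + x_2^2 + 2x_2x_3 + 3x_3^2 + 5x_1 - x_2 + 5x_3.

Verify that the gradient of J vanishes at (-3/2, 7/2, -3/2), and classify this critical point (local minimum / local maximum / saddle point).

local minimum

∇J = (6x_1 + 2x_2 + 2x_3 + 5, 2x_1 + 2x_2 + 2x_3 - 1, 2x_1 + 2x_2 + 6x_3 + 5); substituting (-3/2, 7/2, -3/2) gives ∇J = (0, 0, 0), so (-3/2, 7/2, -3/2) is indeed a critical point.
The Hessian is constant: H = [[6, 2, 2], [2, 2, 2], [2, 2, 6]].
Leading principal minors: Δ₁ = 6, Δ₂ = 8, Δ₃ = 32.
All leading minors are positive, so H is positive definite: a local minimum.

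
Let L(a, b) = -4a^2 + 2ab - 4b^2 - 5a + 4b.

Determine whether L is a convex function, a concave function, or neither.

L is quadratic, so its Hessian is the constant matrix H = [[-8, 2], [2, -8]].
det(H) = 60, tr(H) = -16.
det(H) > 0 and tr(H) < 0, so H is negative definite everywhere: concave.

concave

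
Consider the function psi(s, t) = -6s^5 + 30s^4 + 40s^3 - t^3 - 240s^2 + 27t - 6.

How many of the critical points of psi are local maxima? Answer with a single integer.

psi separates as a function of s plus a function of t, so ∇psi=0 decouples.
∂psi/∂s = -30s(s - 4)(s - 2)(s + 2) = 0 at s ∈ {-2, 0, 2, 4}; ∂psi/∂t = -3(t - 3)(t + 3) = 0 at t ∈ {-3, 3}.
The Hessian is diagonal: diag(psi_ss, psi_tt). Second derivatives: psi_ss(-2)=1440, psi_ss(0)=-480, psi_ss(2)=480, psi_ss(4)=-1440; psi_tt(-3)=18, psi_tt(3)=-18.
Local maxima occur where both diagonal entries negative: (0, 3), (4, 3). Count: 2.

2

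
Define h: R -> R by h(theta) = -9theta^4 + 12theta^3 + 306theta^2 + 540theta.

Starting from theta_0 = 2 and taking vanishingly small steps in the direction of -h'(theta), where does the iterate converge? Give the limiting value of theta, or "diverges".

h'(theta) = -36(theta - 5)(theta + 1)(theta + 3), so h'(2) = 1620.
Gradient descent moves in the -h' direction, i.e. theta is decreasing.
The nearest critical point in that direction is theta = -1, where h'' = 432 > 0 (a local minimum). The iterate converges there.

-1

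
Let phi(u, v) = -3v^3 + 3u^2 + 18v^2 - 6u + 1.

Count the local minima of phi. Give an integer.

1

phi separates as a function of u plus a function of v, so ∇phi=0 decouples.
∂phi/∂u = 6(u - 1) = 0 at u ∈ {1}; ∂phi/∂v = -9v(v - 4) = 0 at v ∈ {0, 4}.
The Hessian is diagonal: diag(phi_uu, phi_vv). Second derivatives: phi_uu(1)=6; phi_vv(0)=36, phi_vv(4)=-36.
Local minima occur where both diagonal entries positive: (1, 0). Count: 1.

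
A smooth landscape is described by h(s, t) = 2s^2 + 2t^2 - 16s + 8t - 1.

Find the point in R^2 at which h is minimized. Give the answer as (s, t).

(4, -2)

h(s,t) separates as P(s) + Q(t) − 1, so its minimum is min P + min Q − 1.
P'(s) = 4s - 16 vanishes at s ∈ {4}; Q'(t) = 4(t + 2) vanishes at t ∈ {-2}.
Local minima of P (where P''>0): P(4)=-32. Local minima of Q: Q(-2)=-8.
So the global minimum of h is P(4) + Q(-2) − 1 = -32 − 8 − 1 = -41, attained at (4, -2).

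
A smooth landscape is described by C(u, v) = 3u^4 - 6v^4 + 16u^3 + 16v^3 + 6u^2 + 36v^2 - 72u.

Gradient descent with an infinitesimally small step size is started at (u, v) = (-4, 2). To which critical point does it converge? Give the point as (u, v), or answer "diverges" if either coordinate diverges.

(-3, 0)

C is separable, so gradient descent decouples: u follows -∂C/∂u, v follows -∂C/∂v.
∂C/∂u = 12(u - 1)(u + 2)(u + 3); at u=-4 this is -120, so u increases.
∂C/∂v = -24v(v - 3)(v + 1); at v=2 this is 144, so v decreases.
u converges to its nearest critical value -3 (a local min of the u-part); v converges to 0. The iterate converges to (-3, 0).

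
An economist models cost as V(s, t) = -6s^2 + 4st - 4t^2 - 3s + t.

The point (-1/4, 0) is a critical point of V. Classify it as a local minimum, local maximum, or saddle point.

local maximum

The Hessian of V is constant: H = [[-12, 4], [4, -8]].
det(H) = (-12)·(-8) − 4² = 80.
det(H) > 0 and tr(H) = -20 < 0, so H is negative definite and the point is a local maximum.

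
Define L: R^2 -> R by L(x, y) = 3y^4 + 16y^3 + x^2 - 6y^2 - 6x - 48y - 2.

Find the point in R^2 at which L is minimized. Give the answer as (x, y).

(3, -4)

L(x,y) separates as P(x) + Q(y) − 2, so its minimum is min P + min Q − 2.
P'(x) = 2x - 6 vanishes at x ∈ {3}; Q'(y) = 12(y - 1)(y + 1)(y + 4) vanishes at y ∈ {-4, -1, 1}.
Local minima of P (where P''>0): P(3)=-9. Local minima of Q: Q(-4)=-160, Q(1)=-35.
So the global minimum of L is P(3) + Q(-4) − 2 = -9 − 160 − 2 = -171, attained at (3, -4).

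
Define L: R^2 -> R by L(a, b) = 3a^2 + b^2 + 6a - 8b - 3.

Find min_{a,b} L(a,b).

-22

L(a,b) separates as P(a) + Q(b) − 3, so its minimum is min P + min Q − 3.
P'(a) = 6a + 6 vanishes at a ∈ {-1}; Q'(b) = 2b - 8 vanishes at b ∈ {4}.
Local minima of P (where P''>0): P(-1)=-3. Local minima of Q: Q(4)=-16.
So the global minimum of L is P(-1) + Q(4) − 3 = -3 − 16 − 3 = -22, attained at (-1, 4).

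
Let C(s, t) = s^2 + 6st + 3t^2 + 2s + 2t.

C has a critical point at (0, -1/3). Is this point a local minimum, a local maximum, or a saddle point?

saddle point

The Hessian of C is constant: H = [[2, 6], [6, 6]].
det(H) = 2·6 − 6² = -24.
Since det(H) < 0, H is indefinite and the critical point is a saddle point.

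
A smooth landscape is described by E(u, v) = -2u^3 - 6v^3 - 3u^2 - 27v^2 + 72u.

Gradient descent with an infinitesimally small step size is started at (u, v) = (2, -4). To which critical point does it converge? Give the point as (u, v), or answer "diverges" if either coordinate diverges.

(-4, -3)

E is separable, so gradient descent decouples: u follows -∂E/∂u, v follows -∂E/∂v.
∂E/∂u = -6(u - 3)(u + 4); at u=2 this is 36, so u decreases.
∂E/∂v = -18v(v + 3); at v=-4 this is -72, so v increases.
u converges to its nearest critical value -4 (a local min of the u-part); v converges to -3. The iterate converges to (-4, -3).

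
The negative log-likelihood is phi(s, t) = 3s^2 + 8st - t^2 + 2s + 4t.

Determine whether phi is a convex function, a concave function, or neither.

neither

phi is quadratic, so its Hessian is the constant matrix H = [[6, 8], [8, -2]].
det(H) = -76, tr(H) = 4.
det(H) < 0, so H is indefinite: neither convex nor concave.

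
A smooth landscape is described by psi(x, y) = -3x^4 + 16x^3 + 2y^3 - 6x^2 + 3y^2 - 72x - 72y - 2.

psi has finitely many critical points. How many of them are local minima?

psi separates as a function of x plus a function of y, so ∇psi=0 decouples.
∂psi/∂x = -12(x - 3)(x - 2)(x + 1) = 0 at x ∈ {-1, 2, 3}; ∂psi/∂y = 6(y - 3)(y + 4) = 0 at y ∈ {-4, 3}.
The Hessian is diagonal: diag(psi_xx, psi_yy). Second derivatives: psi_xx(-1)=-144, psi_xx(2)=36, psi_xx(3)=-48; psi_yy(-4)=-42, psi_yy(3)=42.
Local minima occur where both diagonal entries positive: (2, 3). Count: 1.

1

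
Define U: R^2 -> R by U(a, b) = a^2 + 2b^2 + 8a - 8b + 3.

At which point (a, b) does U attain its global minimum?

(-4, 2)

U(a,b) separates as P(a) + Q(b) + 3, so its minimum is min P + min Q + 3.
P'(a) = 2a + 8 vanishes at a ∈ {-4}; Q'(b) = 4b - 8 vanishes at b ∈ {2}.
Local minima of P (where P''>0): P(-4)=-16. Local minima of Q: Q(2)=-8.
So the global minimum of U is P(-4) + Q(2) + 3 = -16 − 8 + 3 = -21, attained at (-4, 2).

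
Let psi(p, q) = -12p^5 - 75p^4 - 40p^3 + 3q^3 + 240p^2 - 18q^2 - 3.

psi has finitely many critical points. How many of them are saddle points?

4

psi separates as a function of p plus a function of q, so ∇psi=0 decouples.
∂psi/∂p = -60p(p - 1)(p + 2)(p + 4) = 0 at p ∈ {-4, -2, 0, 1}; ∂psi/∂q = 9q(q - 4) = 0 at q ∈ {0, 4}.
The Hessian is diagonal: diag(psi_pp, psi_qq). Second derivatives: psi_pp(-4)=2400, psi_pp(-2)=-720, psi_pp(0)=480, psi_pp(1)=-900; psi_qq(0)=-36, psi_qq(4)=36.
Saddle points occur where the two diagonal entries have opposite signs: (-4, 0), (-2, 4), (0, 0), (1, 4). Count: 4.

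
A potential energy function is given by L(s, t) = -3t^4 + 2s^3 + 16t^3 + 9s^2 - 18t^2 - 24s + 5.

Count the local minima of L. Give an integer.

L separates as a function of s plus a function of t, so ∇L=0 decouples.
∂L/∂s = 6(s - 1)(s + 4) = 0 at s ∈ {-4, 1}; ∂L/∂t = -12t(t - 3)(t - 1) = 0 at t ∈ {0, 1, 3}.
The Hessian is diagonal: diag(L_ss, L_tt). Second derivatives: L_ss(-4)=-30, L_ss(1)=30; L_tt(0)=-36, L_tt(1)=24, L_tt(3)=-72.
Local minima occur where both diagonal entries positive: (1, 1). Count: 1.

1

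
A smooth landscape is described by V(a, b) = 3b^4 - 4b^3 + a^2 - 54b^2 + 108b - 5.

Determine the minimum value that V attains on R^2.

-464

V(a,b) separates as P(a) + Q(b) − 5, so its minimum is min P + min Q − 5.
P'(a) = 2a vanishes at a ∈ {0}; Q'(b) = 12(b - 3)(b - 1)(b + 3) vanishes at b ∈ {-3, 1, 3}.
Local minima of P (where P''>0): P(0)=0. Local minima of Q: Q(-3)=-459, Q(3)=-27.
So the global minimum of V is P(0) + Q(-3) − 5 = 0 − 459 − 5 = -464, attained at (0, -3).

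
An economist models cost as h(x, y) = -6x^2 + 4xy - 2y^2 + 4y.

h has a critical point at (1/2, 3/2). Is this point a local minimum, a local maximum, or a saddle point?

The Hessian of h is constant: H = [[-12, 4], [4, -4]].
det(H) = (-12)·(-4) − 4² = 32.
det(H) > 0 and tr(H) = -16 < 0, so H is negative definite and the point is a local maximum.

local maximum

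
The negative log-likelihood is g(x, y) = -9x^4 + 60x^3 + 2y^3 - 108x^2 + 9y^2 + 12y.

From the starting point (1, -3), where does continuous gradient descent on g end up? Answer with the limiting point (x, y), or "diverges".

g is separable, so gradient descent decouples: x follows -∂g/∂x, y follows -∂g/∂y.
∂g/∂x = -36x(x - 3)(x - 2); at x=1 this is -72, so x increases.
∂g/∂y = 6(y + 1)(y + 2); at y=-3 this is 12, so y decreases.
The y-coordinate has no critical point in that direction and runs off to infinity.

diverges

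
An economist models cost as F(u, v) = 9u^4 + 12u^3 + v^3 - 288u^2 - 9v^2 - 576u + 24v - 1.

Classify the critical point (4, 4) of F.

The mixed partial ∂²F/∂u∂v is 0, so the Hessian at any point is diag(F_uu, F_vv) = diag(36(3u^2 + 2u - 16), 6(v - 3)).
At (4, 4): H = diag(1440, 6).
Both eigenvalues are positive, so H is positive definite: a local minimum.

local minimum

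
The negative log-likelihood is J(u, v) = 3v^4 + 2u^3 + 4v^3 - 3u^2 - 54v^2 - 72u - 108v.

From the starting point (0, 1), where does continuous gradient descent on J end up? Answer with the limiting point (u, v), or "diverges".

J is separable, so gradient descent decouples: u follows -∂J/∂u, v follows -∂J/∂v.
∂J/∂u = 6(u - 4)(u + 3); at u=0 this is -72, so u increases.
∂J/∂v = 12(v - 3)(v + 1)(v + 3); at v=1 this is -192, so v increases.
u converges to its nearest critical value 4 (a local min of the u-part); v converges to 3. The iterate converges to (4, 3).

(4, 3)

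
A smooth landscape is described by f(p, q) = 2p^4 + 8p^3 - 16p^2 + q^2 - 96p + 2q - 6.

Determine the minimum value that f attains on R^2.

f(p,q) separates as A(p) + B(q) − 6, so its minimum is min A + min B − 6.
A'(p) = 8(p - 2)(p + 2)(p + 3) vanishes at p ∈ {-3, -2, 2}; B'(q) = 2q + 2 vanishes at q ∈ {-1}.
Local minima of A (where A''>0): A(-3)=90, A(2)=-160. Local minima of B: B(-1)=-1.
So the global minimum of f is A(2) + B(-1) − 6 = -160 − 1 − 6 = -167, attained at (2, -1).

-167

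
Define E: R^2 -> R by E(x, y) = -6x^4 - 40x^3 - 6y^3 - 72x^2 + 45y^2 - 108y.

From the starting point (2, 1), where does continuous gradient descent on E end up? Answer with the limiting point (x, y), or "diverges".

diverges

E is separable, so gradient descent decouples: x follows -∂E/∂x, y follows -∂E/∂y.
∂E/∂x = -24x(x + 2)(x + 3); at x=2 this is -960, so x increases.
∂E/∂y = -18(y - 3)(y - 2); at y=1 this is -36, so y increases.
The x-coordinate has no critical point in that direction and runs off to infinity.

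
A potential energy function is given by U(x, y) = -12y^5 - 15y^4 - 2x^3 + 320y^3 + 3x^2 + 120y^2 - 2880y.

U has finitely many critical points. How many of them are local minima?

U separates as a function of x plus a function of y, so ∇U=0 decouples.
∂U/∂x = -6x(x - 1) = 0 at x ∈ {0, 1}; ∂U/∂y = -60(y - 3)(y - 2)(y + 2)(y + 4) = 0 at y ∈ {-4, -2, 2, 3}.
The Hessian is diagonal: diag(U_xx, U_yy). Second derivatives: U_xx(0)=6, U_xx(1)=-6; U_yy(-4)=5040, U_yy(-2)=-2400, U_yy(2)=1440, U_yy(3)=-2100.
Local minima occur where both diagonal entries positive: (0, -4), (0, 2). Count: 2.

2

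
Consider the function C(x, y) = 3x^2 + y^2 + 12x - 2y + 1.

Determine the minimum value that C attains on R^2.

-12

C(x,y) separates as P(x) + Q(y) + 1, so its minimum is min P + min Q + 1.
P'(x) = 6x + 12 vanishes at x ∈ {-2}; Q'(y) = 2y - 2 vanishes at y ∈ {1}.
Local minima of P (where P''>0): P(-2)=-12. Local minima of Q: Q(1)=-1.
So the global minimum of C is P(-2) + Q(1) + 1 = -12 − 1 + 1 = -12, attained at (-2, 1).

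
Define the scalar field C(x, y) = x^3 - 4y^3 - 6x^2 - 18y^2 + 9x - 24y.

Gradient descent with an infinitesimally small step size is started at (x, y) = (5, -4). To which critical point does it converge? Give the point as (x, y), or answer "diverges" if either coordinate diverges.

C is separable, so gradient descent decouples: x follows -∂C/∂x, y follows -∂C/∂y.
∂C/∂x = 3(x - 3)(x - 1); at x=5 this is 24, so x decreases.
∂C/∂y = -12(y + 1)(y + 2); at y=-4 this is -72, so y increases.
x converges to its nearest critical value 3 (a local min of the x-part); y converges to -2. The iterate converges to (3, -2).

(3, -2)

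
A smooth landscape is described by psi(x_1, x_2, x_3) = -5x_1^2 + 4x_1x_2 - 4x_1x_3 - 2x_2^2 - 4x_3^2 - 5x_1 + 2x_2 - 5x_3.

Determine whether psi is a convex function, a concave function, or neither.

psi is quadratic, so its Hessian is the constant matrix H = [[-10, 4, -4], [4, -4, 0], [-4, 0, -8]].
Leading principal minors: -10, 24, -128.
Signs alternate −, +, − ⇒ H ≺ 0 ⇒ concave.

concave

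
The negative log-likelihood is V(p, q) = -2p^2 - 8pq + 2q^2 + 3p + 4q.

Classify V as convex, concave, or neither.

neither

V is quadratic, so its Hessian is the constant matrix H = [[-4, -8], [-8, 4]].
det(H) = -80, tr(H) = 0.
det(H) < 0, so H is indefinite: neither convex nor concave.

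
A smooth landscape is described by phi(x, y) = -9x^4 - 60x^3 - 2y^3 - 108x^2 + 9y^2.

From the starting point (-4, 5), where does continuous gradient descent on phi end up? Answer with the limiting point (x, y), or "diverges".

phi is separable, so gradient descent decouples: x follows -∂phi/∂x, y follows -∂phi/∂y.
∂phi/∂x = -36x(x + 2)(x + 3); at x=-4 this is 288, so x decreases.
∂phi/∂y = -6y(y - 3); at y=5 this is -60, so y increases.
The x-coordinate has no critical point in that direction and runs off to infinity.

diverges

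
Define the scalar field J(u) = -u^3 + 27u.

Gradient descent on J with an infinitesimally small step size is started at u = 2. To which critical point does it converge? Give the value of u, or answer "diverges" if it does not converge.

-3

J'(u) = -3(u - 3)(u + 3), so J'(2) = 15.
Gradient descent moves in the -J' direction, i.e. u is decreasing.
The nearest critical point in that direction is u = -3, where J'' = 18 > 0 (a local minimum). The iterate converges there.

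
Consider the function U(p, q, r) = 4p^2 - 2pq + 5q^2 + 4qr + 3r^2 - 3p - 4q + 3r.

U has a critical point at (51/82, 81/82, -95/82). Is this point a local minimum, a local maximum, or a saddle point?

The Hessian is constant: H = [[8, -2, 0], [-2, 10, 4], [0, 4, 6]].
Leading principal minors: Δ₁ = 8, Δ₂ = 76, Δ₃ = 328.
All leading minors are positive, so H is positive definite: a local minimum.

local minimum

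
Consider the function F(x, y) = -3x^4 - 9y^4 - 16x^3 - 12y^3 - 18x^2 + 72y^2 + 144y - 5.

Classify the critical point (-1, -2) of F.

saddle point

The mixed partial ∂²F/∂x∂y is 0, so the Hessian at any point is diag(F_xx, F_yy) = diag(-12(3x^2 + 8x + 3), 36(-3y^2 - 2y + 4)).
At (-1, -2): H = diag(24, -144).
The eigenvalues have opposite signs, so H is indefinite: a saddle point.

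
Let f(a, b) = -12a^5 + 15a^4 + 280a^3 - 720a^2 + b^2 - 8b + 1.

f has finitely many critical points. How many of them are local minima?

2

f separates as a function of a plus a function of b, so ∇f=0 decouples.
∂f/∂a = -60a(a - 3)(a - 2)(a + 4) = 0 at a ∈ {-4, 0, 2, 3}; ∂f/∂b = 2(b - 4) = 0 at b ∈ {4}.
The Hessian is diagonal: diag(f_aa, f_bb). Second derivatives: f_aa(-4)=10080, f_aa(0)=-1440, f_aa(2)=720, f_aa(3)=-1260; f_bb(4)=2.
Local minima occur where both diagonal entries positive: (-4, 4), (2, 4). Count: 2.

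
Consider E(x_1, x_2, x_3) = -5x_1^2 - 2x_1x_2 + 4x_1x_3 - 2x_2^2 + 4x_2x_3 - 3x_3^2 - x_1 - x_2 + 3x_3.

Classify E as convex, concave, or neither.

E is quadratic, so its Hessian is the constant matrix H = [[-10, -2, 4], [-2, -4, 4], [4, 4, -6]].
Leading principal minors: -10, 36, -56.
Signs alternate −, +, − ⇒ H ≺ 0 ⇒ concave.

concave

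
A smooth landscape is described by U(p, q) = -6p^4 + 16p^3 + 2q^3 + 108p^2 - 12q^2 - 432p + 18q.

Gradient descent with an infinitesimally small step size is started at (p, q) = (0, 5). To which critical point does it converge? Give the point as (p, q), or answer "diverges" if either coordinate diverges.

U is separable, so gradient descent decouples: p follows -∂U/∂p, q follows -∂U/∂q.
∂U/∂p = -24(p - 3)(p - 2)(p + 3); at p=0 this is -432, so p increases.
∂U/∂q = 6(q - 3)(q - 1); at q=5 this is 48, so q decreases.
p converges to its nearest critical value 2 (a local min of the p-part); q converges to 3. The iterate converges to (2, 3).

(2, 3)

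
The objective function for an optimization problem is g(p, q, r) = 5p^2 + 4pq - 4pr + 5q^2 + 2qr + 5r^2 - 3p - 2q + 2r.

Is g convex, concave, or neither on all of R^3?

g is quadratic, so its Hessian is the constant matrix H = [[10, 4, -4], [4, 10, 2], [-4, 2, 10]].
Leading principal minors: 10, 84, 576.
All positive ⇒ H ≻ 0 ⇒ convex.

convex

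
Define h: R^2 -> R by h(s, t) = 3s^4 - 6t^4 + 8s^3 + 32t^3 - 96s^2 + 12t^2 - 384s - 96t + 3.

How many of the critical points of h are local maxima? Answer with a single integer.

2

h separates as a function of s plus a function of t, so ∇h=0 decouples.
∂h/∂s = 12(s - 4)(s + 2)(s + 4) = 0 at s ∈ {-4, -2, 4}; ∂h/∂t = -24(t - 4)(t - 1)(t + 1) = 0 at t ∈ {-1, 1, 4}.
The Hessian is diagonal: diag(h_ss, h_tt). Second derivatives: h_ss(-4)=192, h_ss(-2)=-144, h_ss(4)=576; h_tt(-1)=-240, h_tt(1)=144, h_tt(4)=-360.
Local maxima occur where both diagonal entries negative: (-2, -1), (-2, 4). Count: 2.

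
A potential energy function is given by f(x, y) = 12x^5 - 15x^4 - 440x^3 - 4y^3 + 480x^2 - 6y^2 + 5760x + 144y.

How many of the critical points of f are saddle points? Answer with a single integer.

4

f separates as a function of x plus a function of y, so ∇f=0 decouples.
∂f/∂x = 60(x - 4)(x - 3)(x + 2)(x + 4) = 0 at x ∈ {-4, -2, 3, 4}; ∂f/∂y = -12(y - 3)(y + 4) = 0 at y ∈ {-4, 3}.
The Hessian is diagonal: diag(f_xx, f_yy). Second derivatives: f_xx(-4)=-6720, f_xx(-2)=3600, f_xx(3)=-2100, f_xx(4)=2880; f_yy(-4)=84, f_yy(3)=-84.
Saddle points occur where the two diagonal entries have opposite signs: (-4, -4), (-2, 3), (3, -4), (4, 3). Count: 4.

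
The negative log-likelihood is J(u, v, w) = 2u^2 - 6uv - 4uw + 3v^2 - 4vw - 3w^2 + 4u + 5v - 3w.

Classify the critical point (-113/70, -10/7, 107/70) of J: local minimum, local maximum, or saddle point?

saddle point

The Hessian is constant: H = [[4, -6, -4], [-6, 6, -4], [-4, -4, -6]].
Leading principal minors: Δ₁ = 4, Δ₂ = -12, Δ₃ = -280.
The minors fit neither the all-positive nor the alternating-sign pattern, so H is indefinite: a saddle point.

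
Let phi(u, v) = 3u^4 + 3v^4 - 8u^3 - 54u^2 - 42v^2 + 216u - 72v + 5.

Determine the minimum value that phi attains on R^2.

phi(u,v) separates as P(u) + Q(v) + 5, so its minimum is min P + min Q + 5.
P'(u) = 12(u - 3)(u - 2)(u + 3) vanishes at u ∈ {-3, 2, 3}; Q'(v) = 12(v - 3)(v + 1)(v + 2) vanishes at v ∈ {-2, -1, 3}.
Local minima of P (where P''>0): P(-3)=-675, P(3)=189. Local minima of Q: Q(-2)=24, Q(3)=-351.
So the global minimum of phi is P(-3) + Q(3) + 5 = -675 − 351 + 5 = -1021, attained at (-3, 3).

-1021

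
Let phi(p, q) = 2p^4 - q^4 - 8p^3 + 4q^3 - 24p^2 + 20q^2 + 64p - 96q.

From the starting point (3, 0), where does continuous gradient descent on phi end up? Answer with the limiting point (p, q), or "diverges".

phi is separable, so gradient descent decouples: p follows -∂phi/∂p, q follows -∂phi/∂q.
∂phi/∂p = 8(p - 4)(p - 1)(p + 2); at p=3 this is -80, so p increases.
∂phi/∂q = -4(q - 4)(q - 2)(q + 3); at q=0 this is -96, so q increases.
p converges to its nearest critical value 4 (a local min of the p-part); q converges to 2. The iterate converges to (4, 2).

(4, 2)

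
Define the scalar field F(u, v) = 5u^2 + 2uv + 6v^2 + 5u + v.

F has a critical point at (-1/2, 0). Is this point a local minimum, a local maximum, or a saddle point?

The Hessian of F is constant: H = [[10, 2], [2, 12]].
det(H) = 10·12 − 2² = 116.
det(H) > 0 and tr(H) = 22 > 0, so H is positive definite and the point is a local minimum.

local minimum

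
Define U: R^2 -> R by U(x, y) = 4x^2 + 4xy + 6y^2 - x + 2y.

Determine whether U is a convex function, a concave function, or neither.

convex

U is quadratic, so its Hessian is the constant matrix H = [[8, 4], [4, 12]].
det(H) = 80, tr(H) = 20.
det(H) > 0 and tr(H) > 0, so H is positive definite everywhere: convex.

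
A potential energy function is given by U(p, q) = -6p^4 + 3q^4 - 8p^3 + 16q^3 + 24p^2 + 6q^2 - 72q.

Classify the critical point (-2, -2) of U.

local maximum

The mixed partial ∂²U/∂p∂q is 0, so the Hessian at any point is diag(U_pp, U_qq) = diag(24(-3p^2 - 2p + 2), 12(3q^2 + 8q + 1)).
At (-2, -2): H = diag(-144, -36).
Both eigenvalues are negative, so H is negative definite: a local maximum.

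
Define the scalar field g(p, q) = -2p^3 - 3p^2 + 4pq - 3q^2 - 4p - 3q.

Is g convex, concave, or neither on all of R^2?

neither

The term -2p^3 is cubic, so the Hessian is not constant.
∂²g/∂p² = -12p - 6, which takes both signs as p varies (negative for sufficiently large p). A diagonal entry of the Hessian changing sign means the Hessian is neither positive- nor negative-semidefinite on all of R^2.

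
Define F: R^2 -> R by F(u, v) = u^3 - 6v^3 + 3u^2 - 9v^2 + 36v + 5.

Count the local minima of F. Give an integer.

F separates as a function of u plus a function of v, so ∇F=0 decouples.
∂F/∂u = 3u(u + 2) = 0 at u ∈ {-2, 0}; ∂F/∂v = -18(v - 1)(v + 2) = 0 at v ∈ {-2, 1}.
The Hessian is diagonal: diag(F_uu, F_vv). Second derivatives: F_uu(-2)=-6, F_uu(0)=6; F_vv(-2)=54, F_vv(1)=-54.
Local minima occur where both diagonal entries positive: (0, -2). Count: 1.

1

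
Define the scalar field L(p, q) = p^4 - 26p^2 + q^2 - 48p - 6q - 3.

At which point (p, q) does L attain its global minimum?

(4, 3)

L(p,q) separates as A(p) + B(q) − 3, so its minimum is min A + min B − 3.
A'(p) = 4(p - 4)(p + 1)(p + 3) vanishes at p ∈ {-3, -1, 4}; B'(q) = 2q - 6 vanishes at q ∈ {3}.
Local minima of A (where A''>0): A(-3)=-9, A(4)=-352. Local minima of B: B(3)=-9.
So the global minimum of L is A(4) + B(3) − 3 = -352 − 9 − 3 = -364, attained at (4, 3).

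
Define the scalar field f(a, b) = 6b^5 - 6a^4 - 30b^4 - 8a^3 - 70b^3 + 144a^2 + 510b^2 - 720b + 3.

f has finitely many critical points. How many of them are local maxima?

4

f separates as a function of a plus a function of b, so ∇f=0 decouples.
∂f/∂a = -24a(a - 3)(a + 4) = 0 at a ∈ {-4, 0, 3}; ∂f/∂b = 30(b - 4)(b - 2)(b - 1)(b + 3) = 0 at b ∈ {-3, 1, 2, 4}.
The Hessian is diagonal: diag(f_aa, f_bb). Second derivatives: f_aa(-4)=-672, f_aa(0)=288, f_aa(3)=-504; f_bb(-3)=-4200, f_bb(1)=360, f_bb(2)=-300, f_bb(4)=1260.
Local maxima occur where both diagonal entries negative: (-4, -3), (-4, 2), (3, -3), (3, 2). Count: 4.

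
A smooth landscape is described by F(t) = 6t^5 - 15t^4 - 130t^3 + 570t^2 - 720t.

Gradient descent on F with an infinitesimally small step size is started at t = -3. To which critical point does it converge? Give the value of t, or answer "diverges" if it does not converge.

1

F'(t) = 30(t - 3)(t - 2)(t - 1)(t + 4), so F'(-3) = -3600.
Gradient descent moves in the -F' direction, i.e. t is increasing.
The nearest critical point in that direction is t = 1, where F'' = 300 > 0 (a local minimum). The iterate converges there.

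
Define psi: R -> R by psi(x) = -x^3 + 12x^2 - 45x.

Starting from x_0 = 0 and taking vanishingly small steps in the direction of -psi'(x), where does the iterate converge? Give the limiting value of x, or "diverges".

3

psi'(x) = -3(x - 5)(x - 3), so psi'(0) = -45.
Gradient descent moves in the -psi' direction, i.e. x is increasing.
The nearest critical point in that direction is x = 3, where psi'' = 6 > 0 (a local minimum). The iterate converges there.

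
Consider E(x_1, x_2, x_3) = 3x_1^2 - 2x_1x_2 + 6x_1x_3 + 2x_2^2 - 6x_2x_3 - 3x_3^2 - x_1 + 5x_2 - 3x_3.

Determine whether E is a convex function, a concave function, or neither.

E is quadratic, so its Hessian is the constant matrix H = [[6, -2, 6], [-2, 4, -6], [6, -6, -6]].
Leading principal minors: 6, 20, -336.
Neither pattern holds ⇒ H is indefinite ⇒ neither convex nor concave.

neither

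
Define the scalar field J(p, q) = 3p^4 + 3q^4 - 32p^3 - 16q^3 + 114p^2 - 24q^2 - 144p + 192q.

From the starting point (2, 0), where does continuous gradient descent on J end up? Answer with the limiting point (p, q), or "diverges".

(1, -2)

J is separable, so gradient descent decouples: p follows -∂J/∂p, q follows -∂J/∂q.
∂J/∂p = 12(p - 4)(p - 3)(p - 1); at p=2 this is 24, so p decreases.
∂J/∂q = 12(q - 4)(q - 2)(q + 2); at q=0 this is 192, so q decreases.
p converges to its nearest critical value 1 (a local min of the p-part); q converges to -2. The iterate converges to (1, -2).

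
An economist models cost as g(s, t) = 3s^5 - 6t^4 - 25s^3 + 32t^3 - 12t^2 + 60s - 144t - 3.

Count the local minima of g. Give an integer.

2

g separates as a function of s plus a function of t, so ∇g=0 decouples.
∂g/∂s = 15(s - 2)(s - 1)(s + 1)(s + 2) = 0 at s ∈ {-2, -1, 1, 2}; ∂g/∂t = -24(t - 3)(t - 2)(t + 1) = 0 at t ∈ {-1, 2, 3}.
The Hessian is diagonal: diag(g_ss, g_tt). Second derivatives: g_ss(-2)=-180, g_ss(-1)=90, g_ss(1)=-90, g_ss(2)=180; g_tt(-1)=-288, g_tt(2)=72, g_tt(3)=-96.
Local minima occur where both diagonal entries positive: (-1, 2), (2, 2). Count: 2.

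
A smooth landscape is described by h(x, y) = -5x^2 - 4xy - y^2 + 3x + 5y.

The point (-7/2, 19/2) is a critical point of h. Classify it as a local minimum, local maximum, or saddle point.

local maximum

The Hessian of h is constant: H = [[-10, -4], [-4, -2]].
det(H) = (-10)·(-2) − (-4)² = 4.
det(H) > 0 and tr(H) = -12 < 0, so H is negative definite and the point is a local maximum.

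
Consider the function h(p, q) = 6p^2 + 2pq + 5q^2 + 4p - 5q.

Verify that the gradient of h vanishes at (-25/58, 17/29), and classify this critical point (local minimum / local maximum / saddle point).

local minimum

∇h = (12p + 2q + 4, 2p + 10q - 5); substituting (-25/58, 17/29) gives ∇h = (0, 0), so (-25/58, 17/29) is indeed a critical point.
The Hessian of h is constant: H = [[12, 2], [2, 10]].
det(H) = 12·10 − 2² = 116.
det(H) > 0 and tr(H) = 22 > 0, so H is positive definite and the point is a local minimum.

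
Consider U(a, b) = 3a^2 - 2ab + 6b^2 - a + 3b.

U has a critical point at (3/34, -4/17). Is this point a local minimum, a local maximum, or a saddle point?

The Hessian of U is constant: H = [[6, -2], [-2, 12]].
det(H) = 6·12 − (-2)² = 68.
det(H) > 0 and tr(H) = 18 > 0, so H is positive definite and the point is a local minimum.

local minimum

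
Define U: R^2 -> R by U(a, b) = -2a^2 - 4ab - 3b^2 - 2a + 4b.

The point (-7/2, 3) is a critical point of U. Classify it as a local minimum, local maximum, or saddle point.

The Hessian of U is constant: H = [[-4, -4], [-4, -6]].
det(H) = (-4)·(-6) − (-4)² = 8.
det(H) > 0 and tr(H) = -10 < 0, so H is negative definite and the point is a local maximum.

local maximum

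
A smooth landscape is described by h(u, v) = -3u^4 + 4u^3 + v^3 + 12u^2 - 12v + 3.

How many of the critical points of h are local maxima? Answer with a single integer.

2

h separates as a function of u plus a function of v, so ∇h=0 decouples.
∂h/∂u = -12u(u - 2)(u + 1) = 0 at u ∈ {-1, 0, 2}; ∂h/∂v = 3(v - 2)(v + 2) = 0 at v ∈ {-2, 2}.
The Hessian is diagonal: diag(h_uu, h_vv). Second derivatives: h_uu(-1)=-36, h_uu(0)=24, h_uu(2)=-72; h_vv(-2)=-12, h_vv(2)=12.
Local maxima occur where both diagonal entries negative: (-1, -2), (2, -2). Count: 2.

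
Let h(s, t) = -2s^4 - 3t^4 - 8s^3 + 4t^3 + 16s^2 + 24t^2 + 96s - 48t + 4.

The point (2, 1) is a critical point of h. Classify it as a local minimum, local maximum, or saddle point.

saddle point

The mixed partial ∂²h/∂s∂t is 0, so the Hessian at any point is diag(h_ss, h_tt) = diag(8(-3s^2 - 6s + 4), 12(-3t^2 + 2t + 4)).
At (2, 1): H = diag(-160, 36).
The eigenvalues have opposite signs, so H is indefinite: a saddle point.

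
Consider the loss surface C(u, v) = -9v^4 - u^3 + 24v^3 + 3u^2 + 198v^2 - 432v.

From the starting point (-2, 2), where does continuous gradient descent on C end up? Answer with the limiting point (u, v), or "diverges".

(0, 1)

C is separable, so gradient descent decouples: u follows -∂C/∂u, v follows -∂C/∂v.
∂C/∂u = -3u(u - 2); at u=-2 this is -24, so u increases.
∂C/∂v = -36(v - 4)(v - 1)(v + 3); at v=2 this is 360, so v decreases.
u converges to its nearest critical value 0 (a local min of the u-part); v converges to 1. The iterate converges to (0, 1).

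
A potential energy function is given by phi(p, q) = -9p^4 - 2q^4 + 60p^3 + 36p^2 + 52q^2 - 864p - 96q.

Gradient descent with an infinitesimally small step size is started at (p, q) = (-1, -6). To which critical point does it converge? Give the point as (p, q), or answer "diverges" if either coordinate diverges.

diverges

phi is separable, so gradient descent decouples: p follows -∂phi/∂p, q follows -∂phi/∂q.
∂phi/∂p = -36(p - 4)(p - 3)(p + 2); at p=-1 this is -720, so p increases.
∂phi/∂q = -8(q - 3)(q - 1)(q + 4); at q=-6 this is 1008, so q decreases.
The q-coordinate has no critical point in that direction and runs off to infinity.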